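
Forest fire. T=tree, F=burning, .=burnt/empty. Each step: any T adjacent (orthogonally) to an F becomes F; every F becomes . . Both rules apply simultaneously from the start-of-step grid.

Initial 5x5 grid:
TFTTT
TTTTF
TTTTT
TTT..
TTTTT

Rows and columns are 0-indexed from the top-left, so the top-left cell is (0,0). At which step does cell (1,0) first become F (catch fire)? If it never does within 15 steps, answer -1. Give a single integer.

Step 1: cell (1,0)='T' (+6 fires, +2 burnt)
Step 2: cell (1,0)='F' (+5 fires, +6 burnt)
  -> target ignites at step 2
Step 3: cell (1,0)='.' (+3 fires, +5 burnt)
Step 4: cell (1,0)='.' (+3 fires, +3 burnt)
Step 5: cell (1,0)='.' (+2 fires, +3 burnt)
Step 6: cell (1,0)='.' (+1 fires, +2 burnt)
Step 7: cell (1,0)='.' (+1 fires, +1 burnt)
Step 8: cell (1,0)='.' (+0 fires, +1 burnt)
  fire out at step 8

2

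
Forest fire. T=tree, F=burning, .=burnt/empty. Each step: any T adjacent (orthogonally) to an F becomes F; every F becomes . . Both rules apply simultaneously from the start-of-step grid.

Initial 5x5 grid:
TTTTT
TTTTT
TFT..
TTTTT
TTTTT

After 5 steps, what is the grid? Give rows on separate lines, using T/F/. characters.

Step 1: 4 trees catch fire, 1 burn out
  TTTTT
  TFTTT
  F.F..
  TFTTT
  TTTTT
Step 2: 6 trees catch fire, 4 burn out
  TFTTT
  F.FTT
  .....
  F.FTT
  TFTTT
Step 3: 6 trees catch fire, 6 burn out
  F.FTT
  ...FT
  .....
  ...FT
  F.FTT
Step 4: 4 trees catch fire, 6 burn out
  ...FT
  ....F
  .....
  ....F
  ...FT
Step 5: 2 trees catch fire, 4 burn out
  ....F
  .....
  .....
  .....
  ....F

....F
.....
.....
.....
....F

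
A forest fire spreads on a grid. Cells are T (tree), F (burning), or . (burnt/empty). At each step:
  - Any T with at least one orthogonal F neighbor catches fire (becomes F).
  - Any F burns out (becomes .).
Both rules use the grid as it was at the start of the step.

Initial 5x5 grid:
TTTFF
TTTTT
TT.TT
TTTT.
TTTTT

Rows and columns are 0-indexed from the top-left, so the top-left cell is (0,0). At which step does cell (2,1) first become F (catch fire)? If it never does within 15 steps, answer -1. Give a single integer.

Step 1: cell (2,1)='T' (+3 fires, +2 burnt)
Step 2: cell (2,1)='T' (+4 fires, +3 burnt)
Step 3: cell (2,1)='T' (+3 fires, +4 burnt)
Step 4: cell (2,1)='F' (+4 fires, +3 burnt)
  -> target ignites at step 4
Step 5: cell (2,1)='.' (+4 fires, +4 burnt)
Step 6: cell (2,1)='.' (+2 fires, +4 burnt)
Step 7: cell (2,1)='.' (+1 fires, +2 burnt)
Step 8: cell (2,1)='.' (+0 fires, +1 burnt)
  fire out at step 8

4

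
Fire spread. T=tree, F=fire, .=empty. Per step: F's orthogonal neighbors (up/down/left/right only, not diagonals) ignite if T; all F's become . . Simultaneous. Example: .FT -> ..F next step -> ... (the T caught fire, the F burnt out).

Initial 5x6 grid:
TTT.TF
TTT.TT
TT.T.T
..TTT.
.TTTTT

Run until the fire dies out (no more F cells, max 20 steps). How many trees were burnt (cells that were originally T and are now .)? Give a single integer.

Step 1: +2 fires, +1 burnt (F count now 2)
Step 2: +2 fires, +2 burnt (F count now 2)
Step 3: +0 fires, +2 burnt (F count now 0)
Fire out after step 3
Initially T: 21, now '.': 13
Total burnt (originally-T cells now '.'): 4

Answer: 4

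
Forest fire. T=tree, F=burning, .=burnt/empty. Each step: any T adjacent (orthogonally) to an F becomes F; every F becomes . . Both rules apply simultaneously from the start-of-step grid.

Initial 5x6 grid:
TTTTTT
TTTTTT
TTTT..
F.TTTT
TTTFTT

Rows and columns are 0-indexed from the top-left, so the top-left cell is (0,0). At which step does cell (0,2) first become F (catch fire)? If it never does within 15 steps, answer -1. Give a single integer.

Step 1: cell (0,2)='T' (+5 fires, +2 burnt)
Step 2: cell (0,2)='T' (+7 fires, +5 burnt)
Step 3: cell (0,2)='T' (+5 fires, +7 burnt)
Step 4: cell (0,2)='T' (+4 fires, +5 burnt)
Step 5: cell (0,2)='F' (+3 fires, +4 burnt)
  -> target ignites at step 5
Step 6: cell (0,2)='.' (+1 fires, +3 burnt)
Step 7: cell (0,2)='.' (+0 fires, +1 burnt)
  fire out at step 7

5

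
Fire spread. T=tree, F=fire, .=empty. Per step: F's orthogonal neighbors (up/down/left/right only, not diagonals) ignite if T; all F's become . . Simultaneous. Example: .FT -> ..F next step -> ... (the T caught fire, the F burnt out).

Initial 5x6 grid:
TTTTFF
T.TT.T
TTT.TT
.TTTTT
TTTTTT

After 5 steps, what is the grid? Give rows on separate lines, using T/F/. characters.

Step 1: 2 trees catch fire, 2 burn out
  TTTF..
  T.TT.F
  TTT.TT
  .TTTTT
  TTTTTT
Step 2: 3 trees catch fire, 2 burn out
  TTF...
  T.TF..
  TTT.TF
  .TTTTT
  TTTTTT
Step 3: 4 trees catch fire, 3 burn out
  TF....
  T.F...
  TTT.F.
  .TTTTF
  TTTTTT
Step 4: 4 trees catch fire, 4 burn out
  F.....
  T.....
  TTF...
  .TTTF.
  TTTTTF
Step 5: 5 trees catch fire, 4 burn out
  ......
  F.....
  TF....
  .TFF..
  TTTTF.

......
F.....
TF....
.TFF..
TTTTF.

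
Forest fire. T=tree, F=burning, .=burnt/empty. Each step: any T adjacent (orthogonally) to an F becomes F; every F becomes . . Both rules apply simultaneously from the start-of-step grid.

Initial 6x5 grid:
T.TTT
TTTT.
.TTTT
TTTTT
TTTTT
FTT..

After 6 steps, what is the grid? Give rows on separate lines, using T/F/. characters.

Step 1: 2 trees catch fire, 1 burn out
  T.TTT
  TTTT.
  .TTTT
  TTTTT
  FTTTT
  .FT..
Step 2: 3 trees catch fire, 2 burn out
  T.TTT
  TTTT.
  .TTTT
  FTTTT
  .FTTT
  ..F..
Step 3: 2 trees catch fire, 3 burn out
  T.TTT
  TTTT.
  .TTTT
  .FTTT
  ..FTT
  .....
Step 4: 3 trees catch fire, 2 burn out
  T.TTT
  TTTT.
  .FTTT
  ..FTT
  ...FT
  .....
Step 5: 4 trees catch fire, 3 burn out
  T.TTT
  TFTT.
  ..FTT
  ...FT
  ....F
  .....
Step 6: 4 trees catch fire, 4 burn out
  T.TTT
  F.FT.
  ...FT
  ....F
  .....
  .....

T.TTT
F.FT.
...FT
....F
.....
.....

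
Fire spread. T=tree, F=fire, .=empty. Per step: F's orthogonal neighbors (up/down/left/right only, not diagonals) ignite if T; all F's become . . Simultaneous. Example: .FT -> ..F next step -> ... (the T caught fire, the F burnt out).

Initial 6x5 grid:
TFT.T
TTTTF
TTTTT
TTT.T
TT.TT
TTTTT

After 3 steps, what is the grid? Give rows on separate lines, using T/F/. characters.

Step 1: 6 trees catch fire, 2 burn out
  F.F.F
  TFTF.
  TTTTF
  TTT.T
  TT.TT
  TTTTT
Step 2: 5 trees catch fire, 6 burn out
  .....
  F.F..
  TFTF.
  TTT.F
  TT.TT
  TTTTT
Step 3: 4 trees catch fire, 5 burn out
  .....
  .....
  F.F..
  TFT..
  TT.TF
  TTTTT

.....
.....
F.F..
TFT..
TT.TF
TTTTT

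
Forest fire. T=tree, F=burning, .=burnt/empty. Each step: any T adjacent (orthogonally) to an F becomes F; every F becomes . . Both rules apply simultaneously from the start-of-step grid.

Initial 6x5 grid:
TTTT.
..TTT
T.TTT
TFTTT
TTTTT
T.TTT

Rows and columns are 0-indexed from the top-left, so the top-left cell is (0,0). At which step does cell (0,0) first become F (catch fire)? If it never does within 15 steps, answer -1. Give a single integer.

Step 1: cell (0,0)='T' (+3 fires, +1 burnt)
Step 2: cell (0,0)='T' (+5 fires, +3 burnt)
Step 3: cell (0,0)='T' (+6 fires, +5 burnt)
Step 4: cell (0,0)='T' (+5 fires, +6 burnt)
Step 5: cell (0,0)='T' (+4 fires, +5 burnt)
Step 6: cell (0,0)='F' (+1 fires, +4 burnt)
  -> target ignites at step 6
Step 7: cell (0,0)='.' (+0 fires, +1 burnt)
  fire out at step 7

6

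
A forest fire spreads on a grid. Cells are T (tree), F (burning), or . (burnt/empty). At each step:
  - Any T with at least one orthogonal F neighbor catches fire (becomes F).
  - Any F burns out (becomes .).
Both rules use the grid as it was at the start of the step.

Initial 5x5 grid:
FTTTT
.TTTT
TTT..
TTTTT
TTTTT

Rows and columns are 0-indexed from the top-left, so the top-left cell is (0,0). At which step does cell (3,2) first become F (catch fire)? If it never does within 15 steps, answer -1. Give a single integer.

Step 1: cell (3,2)='T' (+1 fires, +1 burnt)
Step 2: cell (3,2)='T' (+2 fires, +1 burnt)
Step 3: cell (3,2)='T' (+3 fires, +2 burnt)
Step 4: cell (3,2)='T' (+5 fires, +3 burnt)
Step 5: cell (3,2)='F' (+4 fires, +5 burnt)
  -> target ignites at step 5
Step 6: cell (3,2)='.' (+3 fires, +4 burnt)
Step 7: cell (3,2)='.' (+2 fires, +3 burnt)
Step 8: cell (3,2)='.' (+1 fires, +2 burnt)
Step 9: cell (3,2)='.' (+0 fires, +1 burnt)
  fire out at step 9

5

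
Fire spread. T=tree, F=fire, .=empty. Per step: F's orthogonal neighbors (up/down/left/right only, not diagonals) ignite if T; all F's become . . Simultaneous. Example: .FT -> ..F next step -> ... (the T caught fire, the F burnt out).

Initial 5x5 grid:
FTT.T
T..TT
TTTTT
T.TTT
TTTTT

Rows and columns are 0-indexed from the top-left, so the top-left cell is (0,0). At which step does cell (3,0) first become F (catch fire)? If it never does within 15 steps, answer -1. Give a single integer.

Step 1: cell (3,0)='T' (+2 fires, +1 burnt)
Step 2: cell (3,0)='T' (+2 fires, +2 burnt)
Step 3: cell (3,0)='F' (+2 fires, +2 burnt)
  -> target ignites at step 3
Step 4: cell (3,0)='.' (+2 fires, +2 burnt)
Step 5: cell (3,0)='.' (+3 fires, +2 burnt)
Step 6: cell (3,0)='.' (+4 fires, +3 burnt)
Step 7: cell (3,0)='.' (+3 fires, +4 burnt)
Step 8: cell (3,0)='.' (+2 fires, +3 burnt)
Step 9: cell (3,0)='.' (+0 fires, +2 burnt)
  fire out at step 9

3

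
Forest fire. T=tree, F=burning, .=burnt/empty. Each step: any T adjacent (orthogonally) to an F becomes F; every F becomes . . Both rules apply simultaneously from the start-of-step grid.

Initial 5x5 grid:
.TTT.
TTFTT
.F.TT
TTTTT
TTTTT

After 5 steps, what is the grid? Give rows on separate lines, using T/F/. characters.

Step 1: 4 trees catch fire, 2 burn out
  .TFT.
  TF.FT
  ...TT
  TFTTT
  TTTTT
Step 2: 8 trees catch fire, 4 burn out
  .F.F.
  F...F
  ...FT
  F.FTT
  TFTTT
Step 3: 4 trees catch fire, 8 burn out
  .....
  .....
  ....F
  ...FT
  F.FTT
Step 4: 2 trees catch fire, 4 burn out
  .....
  .....
  .....
  ....F
  ...FT
Step 5: 1 trees catch fire, 2 burn out
  .....
  .....
  .....
  .....
  ....F

.....
.....
.....
.....
....F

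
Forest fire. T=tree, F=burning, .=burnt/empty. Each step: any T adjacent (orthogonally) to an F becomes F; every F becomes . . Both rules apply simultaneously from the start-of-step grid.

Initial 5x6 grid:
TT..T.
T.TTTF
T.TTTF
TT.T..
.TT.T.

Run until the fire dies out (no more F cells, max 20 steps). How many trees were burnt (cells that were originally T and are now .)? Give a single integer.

Step 1: +2 fires, +2 burnt (F count now 2)
Step 2: +3 fires, +2 burnt (F count now 3)
Step 3: +3 fires, +3 burnt (F count now 3)
Step 4: +0 fires, +3 burnt (F count now 0)
Fire out after step 4
Initially T: 17, now '.': 21
Total burnt (originally-T cells now '.'): 8

Answer: 8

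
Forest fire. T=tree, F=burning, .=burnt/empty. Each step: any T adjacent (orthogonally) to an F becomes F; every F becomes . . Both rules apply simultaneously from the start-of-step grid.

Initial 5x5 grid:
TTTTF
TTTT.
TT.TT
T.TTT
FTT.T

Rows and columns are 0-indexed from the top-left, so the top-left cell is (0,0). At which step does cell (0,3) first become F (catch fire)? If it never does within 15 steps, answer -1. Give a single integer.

Step 1: cell (0,3)='F' (+3 fires, +2 burnt)
  -> target ignites at step 1
Step 2: cell (0,3)='.' (+4 fires, +3 burnt)
Step 3: cell (0,3)='.' (+6 fires, +4 burnt)
Step 4: cell (0,3)='.' (+4 fires, +6 burnt)
Step 5: cell (0,3)='.' (+1 fires, +4 burnt)
Step 6: cell (0,3)='.' (+1 fires, +1 burnt)
Step 7: cell (0,3)='.' (+0 fires, +1 burnt)
  fire out at step 7

1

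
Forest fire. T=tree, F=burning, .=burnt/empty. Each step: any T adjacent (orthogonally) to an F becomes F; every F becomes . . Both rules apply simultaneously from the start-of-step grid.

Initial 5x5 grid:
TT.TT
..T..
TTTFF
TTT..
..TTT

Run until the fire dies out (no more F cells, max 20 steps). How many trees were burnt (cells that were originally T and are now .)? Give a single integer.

Step 1: +1 fires, +2 burnt (F count now 1)
Step 2: +3 fires, +1 burnt (F count now 3)
Step 3: +3 fires, +3 burnt (F count now 3)
Step 4: +2 fires, +3 burnt (F count now 2)
Step 5: +1 fires, +2 burnt (F count now 1)
Step 6: +0 fires, +1 burnt (F count now 0)
Fire out after step 6
Initially T: 14, now '.': 21
Total burnt (originally-T cells now '.'): 10

Answer: 10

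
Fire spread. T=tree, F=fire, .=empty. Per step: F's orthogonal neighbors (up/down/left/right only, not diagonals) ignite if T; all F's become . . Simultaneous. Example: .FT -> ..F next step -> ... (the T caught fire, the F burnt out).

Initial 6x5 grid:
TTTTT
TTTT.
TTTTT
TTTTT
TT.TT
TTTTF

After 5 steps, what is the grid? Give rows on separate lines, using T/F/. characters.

Step 1: 2 trees catch fire, 1 burn out
  TTTTT
  TTTT.
  TTTTT
  TTTTT
  TT.TF
  TTTF.
Step 2: 3 trees catch fire, 2 burn out
  TTTTT
  TTTT.
  TTTTT
  TTTTF
  TT.F.
  TTF..
Step 3: 3 trees catch fire, 3 burn out
  TTTTT
  TTTT.
  TTTTF
  TTTF.
  TT...
  TF...
Step 4: 4 trees catch fire, 3 burn out
  TTTTT
  TTTT.
  TTTF.
  TTF..
  TF...
  F....
Step 5: 4 trees catch fire, 4 burn out
  TTTTT
  TTTF.
  TTF..
  TF...
  F....
  .....

TTTTT
TTTF.
TTF..
TF...
F....
.....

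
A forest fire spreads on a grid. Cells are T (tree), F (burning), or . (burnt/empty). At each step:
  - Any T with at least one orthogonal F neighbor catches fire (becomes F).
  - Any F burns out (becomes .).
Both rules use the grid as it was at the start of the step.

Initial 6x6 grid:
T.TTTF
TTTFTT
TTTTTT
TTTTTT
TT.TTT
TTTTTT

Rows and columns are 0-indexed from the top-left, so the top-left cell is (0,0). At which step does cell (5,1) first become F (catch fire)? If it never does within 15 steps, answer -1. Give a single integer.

Step 1: cell (5,1)='T' (+6 fires, +2 burnt)
Step 2: cell (5,1)='T' (+6 fires, +6 burnt)
Step 3: cell (5,1)='T' (+6 fires, +6 burnt)
Step 4: cell (5,1)='T' (+6 fires, +6 burnt)
Step 5: cell (5,1)='T' (+5 fires, +6 burnt)
Step 6: cell (5,1)='F' (+2 fires, +5 burnt)
  -> target ignites at step 6
Step 7: cell (5,1)='.' (+1 fires, +2 burnt)
Step 8: cell (5,1)='.' (+0 fires, +1 burnt)
  fire out at step 8

6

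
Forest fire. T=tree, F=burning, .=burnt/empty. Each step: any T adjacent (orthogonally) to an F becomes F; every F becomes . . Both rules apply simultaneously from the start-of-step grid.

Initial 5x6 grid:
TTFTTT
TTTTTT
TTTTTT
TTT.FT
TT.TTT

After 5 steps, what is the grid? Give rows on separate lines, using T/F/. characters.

Step 1: 6 trees catch fire, 2 burn out
  TF.FTT
  TTFTTT
  TTTTFT
  TTT..F
  TT.TFT
Step 2: 10 trees catch fire, 6 burn out
  F...FT
  TF.FFT
  TTFF.F
  TTT...
  TT.F.F
Step 3: 5 trees catch fire, 10 burn out
  .....F
  F....F
  TF....
  TTF...
  TT....
Step 4: 2 trees catch fire, 5 burn out
  ......
  ......
  F.....
  TF....
  TT....
Step 5: 2 trees catch fire, 2 burn out
  ......
  ......
  ......
  F.....
  TF....

......
......
......
F.....
TF....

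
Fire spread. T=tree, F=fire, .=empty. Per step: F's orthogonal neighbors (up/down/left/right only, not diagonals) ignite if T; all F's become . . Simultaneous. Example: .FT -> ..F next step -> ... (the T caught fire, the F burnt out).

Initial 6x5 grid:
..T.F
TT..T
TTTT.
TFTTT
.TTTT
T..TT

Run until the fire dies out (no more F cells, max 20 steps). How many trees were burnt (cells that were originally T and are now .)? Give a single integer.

Answer: 17

Derivation:
Step 1: +5 fires, +2 burnt (F count now 5)
Step 2: +5 fires, +5 burnt (F count now 5)
Step 3: +4 fires, +5 burnt (F count now 4)
Step 4: +2 fires, +4 burnt (F count now 2)
Step 5: +1 fires, +2 burnt (F count now 1)
Step 6: +0 fires, +1 burnt (F count now 0)
Fire out after step 6
Initially T: 19, now '.': 28
Total burnt (originally-T cells now '.'): 17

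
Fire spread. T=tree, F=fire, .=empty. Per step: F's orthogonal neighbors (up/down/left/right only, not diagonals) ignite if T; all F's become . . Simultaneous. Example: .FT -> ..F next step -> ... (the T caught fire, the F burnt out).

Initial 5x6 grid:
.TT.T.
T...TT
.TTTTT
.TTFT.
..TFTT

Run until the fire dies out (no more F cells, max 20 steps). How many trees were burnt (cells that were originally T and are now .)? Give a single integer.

Answer: 14

Derivation:
Step 1: +5 fires, +2 burnt (F count now 5)
Step 2: +4 fires, +5 burnt (F count now 4)
Step 3: +3 fires, +4 burnt (F count now 3)
Step 4: +2 fires, +3 burnt (F count now 2)
Step 5: +0 fires, +2 burnt (F count now 0)
Fire out after step 5
Initially T: 17, now '.': 27
Total burnt (originally-T cells now '.'): 14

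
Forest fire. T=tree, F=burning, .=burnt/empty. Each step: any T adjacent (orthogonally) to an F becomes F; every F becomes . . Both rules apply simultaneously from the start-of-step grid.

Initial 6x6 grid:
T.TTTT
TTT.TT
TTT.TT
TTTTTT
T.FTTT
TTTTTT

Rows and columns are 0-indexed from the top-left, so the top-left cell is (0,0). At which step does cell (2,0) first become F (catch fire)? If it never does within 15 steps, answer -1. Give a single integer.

Step 1: cell (2,0)='T' (+3 fires, +1 burnt)
Step 2: cell (2,0)='T' (+6 fires, +3 burnt)
Step 3: cell (2,0)='T' (+7 fires, +6 burnt)
Step 4: cell (2,0)='F' (+7 fires, +7 burnt)
  -> target ignites at step 4
Step 5: cell (2,0)='.' (+4 fires, +7 burnt)
Step 6: cell (2,0)='.' (+3 fires, +4 burnt)
Step 7: cell (2,0)='.' (+1 fires, +3 burnt)
Step 8: cell (2,0)='.' (+0 fires, +1 burnt)
  fire out at step 8

4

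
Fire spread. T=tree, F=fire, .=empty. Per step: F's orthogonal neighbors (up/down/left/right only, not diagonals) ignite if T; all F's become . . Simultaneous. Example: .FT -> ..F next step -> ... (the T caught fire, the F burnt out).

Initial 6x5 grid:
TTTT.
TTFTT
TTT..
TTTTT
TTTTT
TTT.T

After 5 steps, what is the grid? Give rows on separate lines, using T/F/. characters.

Step 1: 4 trees catch fire, 1 burn out
  TTFT.
  TF.FT
  TTF..
  TTTTT
  TTTTT
  TTT.T
Step 2: 6 trees catch fire, 4 burn out
  TF.F.
  F...F
  TF...
  TTFTT
  TTTTT
  TTT.T
Step 3: 5 trees catch fire, 6 burn out
  F....
  .....
  F....
  TF.FT
  TTFTT
  TTT.T
Step 4: 5 trees catch fire, 5 burn out
  .....
  .....
  .....
  F...F
  TF.FT
  TTF.T
Step 5: 3 trees catch fire, 5 burn out
  .....
  .....
  .....
  .....
  F...F
  TF..T

.....
.....
.....
.....
F...F
TF..T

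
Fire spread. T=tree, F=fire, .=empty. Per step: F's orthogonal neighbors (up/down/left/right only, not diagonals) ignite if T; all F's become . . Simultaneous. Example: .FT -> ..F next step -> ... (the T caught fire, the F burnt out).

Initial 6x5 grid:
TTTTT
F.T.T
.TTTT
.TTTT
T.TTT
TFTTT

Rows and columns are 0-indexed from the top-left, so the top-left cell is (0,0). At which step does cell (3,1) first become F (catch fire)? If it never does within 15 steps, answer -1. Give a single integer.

Step 1: cell (3,1)='T' (+3 fires, +2 burnt)
Step 2: cell (3,1)='T' (+4 fires, +3 burnt)
Step 3: cell (3,1)='T' (+4 fires, +4 burnt)
Step 4: cell (3,1)='F' (+6 fires, +4 burnt)
  -> target ignites at step 4
Step 5: cell (3,1)='.' (+4 fires, +6 burnt)
Step 6: cell (3,1)='.' (+2 fires, +4 burnt)
Step 7: cell (3,1)='.' (+0 fires, +2 burnt)
  fire out at step 7

4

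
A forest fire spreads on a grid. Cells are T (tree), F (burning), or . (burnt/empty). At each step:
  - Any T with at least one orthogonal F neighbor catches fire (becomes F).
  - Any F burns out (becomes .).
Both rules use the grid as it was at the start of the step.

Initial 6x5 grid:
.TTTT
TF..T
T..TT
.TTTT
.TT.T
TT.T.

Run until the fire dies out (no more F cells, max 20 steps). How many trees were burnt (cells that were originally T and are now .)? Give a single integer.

Answer: 18

Derivation:
Step 1: +2 fires, +1 burnt (F count now 2)
Step 2: +2 fires, +2 burnt (F count now 2)
Step 3: +1 fires, +2 burnt (F count now 1)
Step 4: +1 fires, +1 burnt (F count now 1)
Step 5: +1 fires, +1 burnt (F count now 1)
Step 6: +1 fires, +1 burnt (F count now 1)
Step 7: +2 fires, +1 burnt (F count now 2)
Step 8: +2 fires, +2 burnt (F count now 2)
Step 9: +1 fires, +2 burnt (F count now 1)
Step 10: +2 fires, +1 burnt (F count now 2)
Step 11: +1 fires, +2 burnt (F count now 1)
Step 12: +1 fires, +1 burnt (F count now 1)
Step 13: +1 fires, +1 burnt (F count now 1)
Step 14: +0 fires, +1 burnt (F count now 0)
Fire out after step 14
Initially T: 19, now '.': 29
Total burnt (originally-T cells now '.'): 18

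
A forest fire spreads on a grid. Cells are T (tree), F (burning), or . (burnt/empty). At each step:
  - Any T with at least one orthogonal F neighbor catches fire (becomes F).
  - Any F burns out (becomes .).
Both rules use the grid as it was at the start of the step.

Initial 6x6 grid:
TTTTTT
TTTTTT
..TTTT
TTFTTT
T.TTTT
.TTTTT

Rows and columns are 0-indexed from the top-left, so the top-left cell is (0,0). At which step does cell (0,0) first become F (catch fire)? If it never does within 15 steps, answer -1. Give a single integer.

Step 1: cell (0,0)='T' (+4 fires, +1 burnt)
Step 2: cell (0,0)='T' (+6 fires, +4 burnt)
Step 3: cell (0,0)='T' (+9 fires, +6 burnt)
Step 4: cell (0,0)='T' (+7 fires, +9 burnt)
Step 5: cell (0,0)='F' (+4 fires, +7 burnt)
  -> target ignites at step 5
Step 6: cell (0,0)='.' (+1 fires, +4 burnt)
Step 7: cell (0,0)='.' (+0 fires, +1 burnt)
  fire out at step 7

5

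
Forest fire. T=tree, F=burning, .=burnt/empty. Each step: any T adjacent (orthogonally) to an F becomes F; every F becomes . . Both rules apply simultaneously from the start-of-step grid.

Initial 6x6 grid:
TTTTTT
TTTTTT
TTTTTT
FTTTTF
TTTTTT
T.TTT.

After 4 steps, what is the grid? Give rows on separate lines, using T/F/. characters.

Step 1: 6 trees catch fire, 2 burn out
  TTTTTT
  TTTTTT
  FTTTTF
  .FTTF.
  FTTTTF
  T.TTT.
Step 2: 9 trees catch fire, 6 burn out
  TTTTTT
  FTTTTF
  .FTTF.
  ..FF..
  .FTTF.
  F.TTT.
Step 3: 9 trees catch fire, 9 burn out
  FTTTTF
  .FTTF.
  ..FF..
  ......
  ..FF..
  ..TTF.
Step 4: 6 trees catch fire, 9 burn out
  .FTTF.
  ..FF..
  ......
  ......
  ......
  ..FF..

.FTTF.
..FF..
......
......
......
..FF..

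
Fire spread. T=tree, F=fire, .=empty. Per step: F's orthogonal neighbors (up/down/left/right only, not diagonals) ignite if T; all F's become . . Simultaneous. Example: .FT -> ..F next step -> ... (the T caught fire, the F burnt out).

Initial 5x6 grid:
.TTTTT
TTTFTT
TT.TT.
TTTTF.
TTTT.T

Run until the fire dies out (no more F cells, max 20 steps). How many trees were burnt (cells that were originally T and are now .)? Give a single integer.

Step 1: +6 fires, +2 burnt (F count now 6)
Step 2: +6 fires, +6 burnt (F count now 6)
Step 3: +6 fires, +6 burnt (F count now 6)
Step 4: +3 fires, +6 burnt (F count now 3)
Step 5: +1 fires, +3 burnt (F count now 1)
Step 6: +0 fires, +1 burnt (F count now 0)
Fire out after step 6
Initially T: 23, now '.': 29
Total burnt (originally-T cells now '.'): 22

Answer: 22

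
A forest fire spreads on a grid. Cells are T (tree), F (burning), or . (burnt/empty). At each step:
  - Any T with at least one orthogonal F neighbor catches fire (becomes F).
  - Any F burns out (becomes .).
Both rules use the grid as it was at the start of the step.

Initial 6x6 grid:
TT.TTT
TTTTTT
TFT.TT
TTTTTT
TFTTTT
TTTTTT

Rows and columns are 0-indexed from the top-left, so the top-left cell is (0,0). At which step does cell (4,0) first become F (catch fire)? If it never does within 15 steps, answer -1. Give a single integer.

Step 1: cell (4,0)='F' (+7 fires, +2 burnt)
  -> target ignites at step 1
Step 2: cell (4,0)='.' (+8 fires, +7 burnt)
Step 3: cell (4,0)='.' (+5 fires, +8 burnt)
Step 4: cell (4,0)='.' (+5 fires, +5 burnt)
Step 5: cell (4,0)='.' (+5 fires, +5 burnt)
Step 6: cell (4,0)='.' (+2 fires, +5 burnt)
Step 7: cell (4,0)='.' (+0 fires, +2 burnt)
  fire out at step 7

1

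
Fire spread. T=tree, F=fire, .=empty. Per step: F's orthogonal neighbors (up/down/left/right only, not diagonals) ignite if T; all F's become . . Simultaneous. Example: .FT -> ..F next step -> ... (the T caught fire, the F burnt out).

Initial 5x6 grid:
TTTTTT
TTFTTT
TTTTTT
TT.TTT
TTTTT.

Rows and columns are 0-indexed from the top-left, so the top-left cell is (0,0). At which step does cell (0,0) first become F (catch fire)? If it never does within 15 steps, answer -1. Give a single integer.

Step 1: cell (0,0)='T' (+4 fires, +1 burnt)
Step 2: cell (0,0)='T' (+6 fires, +4 burnt)
Step 3: cell (0,0)='F' (+7 fires, +6 burnt)
  -> target ignites at step 3
Step 4: cell (0,0)='.' (+6 fires, +7 burnt)
Step 5: cell (0,0)='.' (+4 fires, +6 burnt)
Step 6: cell (0,0)='.' (+0 fires, +4 burnt)
  fire out at step 6

3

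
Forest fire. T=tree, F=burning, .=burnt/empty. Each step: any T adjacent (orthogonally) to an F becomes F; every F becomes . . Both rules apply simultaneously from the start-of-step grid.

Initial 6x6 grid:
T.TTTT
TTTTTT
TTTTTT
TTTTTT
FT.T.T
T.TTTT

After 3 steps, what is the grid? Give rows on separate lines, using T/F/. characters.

Step 1: 3 trees catch fire, 1 burn out
  T.TTTT
  TTTTTT
  TTTTTT
  FTTTTT
  .F.T.T
  F.TTTT
Step 2: 2 trees catch fire, 3 burn out
  T.TTTT
  TTTTTT
  FTTTTT
  .FTTTT
  ...T.T
  ..TTTT
Step 3: 3 trees catch fire, 2 burn out
  T.TTTT
  FTTTTT
  .FTTTT
  ..FTTT
  ...T.T
  ..TTTT

T.TTTT
FTTTTT
.FTTTT
..FTTT
...T.T
..TTTT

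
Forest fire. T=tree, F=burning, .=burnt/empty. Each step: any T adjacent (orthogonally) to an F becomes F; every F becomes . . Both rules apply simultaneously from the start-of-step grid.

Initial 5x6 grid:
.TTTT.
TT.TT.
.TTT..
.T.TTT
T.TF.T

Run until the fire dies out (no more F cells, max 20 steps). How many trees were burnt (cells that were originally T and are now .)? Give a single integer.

Step 1: +2 fires, +1 burnt (F count now 2)
Step 2: +2 fires, +2 burnt (F count now 2)
Step 3: +3 fires, +2 burnt (F count now 3)
Step 4: +4 fires, +3 burnt (F count now 4)
Step 5: +4 fires, +4 burnt (F count now 4)
Step 6: +2 fires, +4 burnt (F count now 2)
Step 7: +0 fires, +2 burnt (F count now 0)
Fire out after step 7
Initially T: 18, now '.': 29
Total burnt (originally-T cells now '.'): 17

Answer: 17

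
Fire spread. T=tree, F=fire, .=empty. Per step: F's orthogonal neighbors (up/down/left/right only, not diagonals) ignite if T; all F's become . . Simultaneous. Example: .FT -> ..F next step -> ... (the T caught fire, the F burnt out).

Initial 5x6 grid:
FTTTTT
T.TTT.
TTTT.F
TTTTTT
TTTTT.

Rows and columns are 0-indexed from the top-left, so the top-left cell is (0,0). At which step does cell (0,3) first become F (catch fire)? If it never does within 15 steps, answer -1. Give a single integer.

Step 1: cell (0,3)='T' (+3 fires, +2 burnt)
Step 2: cell (0,3)='T' (+3 fires, +3 burnt)
Step 3: cell (0,3)='F' (+6 fires, +3 burnt)
  -> target ignites at step 3
Step 4: cell (0,3)='.' (+8 fires, +6 burnt)
Step 5: cell (0,3)='.' (+4 fires, +8 burnt)
Step 6: cell (0,3)='.' (+0 fires, +4 burnt)
  fire out at step 6

3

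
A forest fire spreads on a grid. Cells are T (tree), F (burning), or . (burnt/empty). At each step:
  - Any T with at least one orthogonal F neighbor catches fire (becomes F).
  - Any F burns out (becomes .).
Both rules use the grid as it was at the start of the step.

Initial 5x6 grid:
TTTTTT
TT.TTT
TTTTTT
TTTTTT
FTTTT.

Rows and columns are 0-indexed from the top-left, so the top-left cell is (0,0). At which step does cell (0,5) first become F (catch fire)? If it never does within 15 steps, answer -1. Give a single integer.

Step 1: cell (0,5)='T' (+2 fires, +1 burnt)
Step 2: cell (0,5)='T' (+3 fires, +2 burnt)
Step 3: cell (0,5)='T' (+4 fires, +3 burnt)
Step 4: cell (0,5)='T' (+5 fires, +4 burnt)
Step 5: cell (0,5)='T' (+3 fires, +5 burnt)
Step 6: cell (0,5)='T' (+4 fires, +3 burnt)
Step 7: cell (0,5)='T' (+3 fires, +4 burnt)
Step 8: cell (0,5)='T' (+2 fires, +3 burnt)
Step 9: cell (0,5)='F' (+1 fires, +2 burnt)
  -> target ignites at step 9
Step 10: cell (0,5)='.' (+0 fires, +1 burnt)
  fire out at step 10

9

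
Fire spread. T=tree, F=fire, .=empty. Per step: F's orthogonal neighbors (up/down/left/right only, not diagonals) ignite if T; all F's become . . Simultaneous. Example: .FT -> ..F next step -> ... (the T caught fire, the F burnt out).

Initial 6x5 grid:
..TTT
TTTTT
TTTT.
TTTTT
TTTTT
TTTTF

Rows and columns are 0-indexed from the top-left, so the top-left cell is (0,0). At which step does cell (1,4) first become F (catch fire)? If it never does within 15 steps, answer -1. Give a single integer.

Step 1: cell (1,4)='T' (+2 fires, +1 burnt)
Step 2: cell (1,4)='T' (+3 fires, +2 burnt)
Step 3: cell (1,4)='T' (+3 fires, +3 burnt)
Step 4: cell (1,4)='T' (+4 fires, +3 burnt)
Step 5: cell (1,4)='T' (+4 fires, +4 burnt)
Step 6: cell (1,4)='F' (+5 fires, +4 burnt)
  -> target ignites at step 6
Step 7: cell (1,4)='.' (+4 fires, +5 burnt)
Step 8: cell (1,4)='.' (+1 fires, +4 burnt)
Step 9: cell (1,4)='.' (+0 fires, +1 burnt)
  fire out at step 9

6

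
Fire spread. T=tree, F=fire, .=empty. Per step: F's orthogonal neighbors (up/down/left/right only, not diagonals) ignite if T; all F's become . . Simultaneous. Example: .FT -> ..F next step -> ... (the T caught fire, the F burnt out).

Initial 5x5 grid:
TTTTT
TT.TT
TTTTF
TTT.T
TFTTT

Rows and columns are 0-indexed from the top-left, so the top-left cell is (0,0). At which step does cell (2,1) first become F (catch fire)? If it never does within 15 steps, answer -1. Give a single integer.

Step 1: cell (2,1)='T' (+6 fires, +2 burnt)
Step 2: cell (2,1)='F' (+8 fires, +6 burnt)
  -> target ignites at step 2
Step 3: cell (2,1)='.' (+3 fires, +8 burnt)
Step 4: cell (2,1)='.' (+3 fires, +3 burnt)
Step 5: cell (2,1)='.' (+1 fires, +3 burnt)
Step 6: cell (2,1)='.' (+0 fires, +1 burnt)
  fire out at step 6

2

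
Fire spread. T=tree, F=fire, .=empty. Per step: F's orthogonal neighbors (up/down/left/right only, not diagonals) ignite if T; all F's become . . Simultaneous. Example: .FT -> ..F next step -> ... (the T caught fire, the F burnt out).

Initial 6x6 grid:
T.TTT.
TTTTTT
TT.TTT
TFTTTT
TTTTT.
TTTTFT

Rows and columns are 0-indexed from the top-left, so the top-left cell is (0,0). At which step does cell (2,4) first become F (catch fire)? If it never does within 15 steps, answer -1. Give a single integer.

Step 1: cell (2,4)='T' (+7 fires, +2 burnt)
Step 2: cell (2,4)='T' (+9 fires, +7 burnt)
Step 3: cell (2,4)='F' (+6 fires, +9 burnt)
  -> target ignites at step 3
Step 4: cell (2,4)='.' (+5 fires, +6 burnt)
Step 5: cell (2,4)='.' (+3 fires, +5 burnt)
Step 6: cell (2,4)='.' (+0 fires, +3 burnt)
  fire out at step 6

3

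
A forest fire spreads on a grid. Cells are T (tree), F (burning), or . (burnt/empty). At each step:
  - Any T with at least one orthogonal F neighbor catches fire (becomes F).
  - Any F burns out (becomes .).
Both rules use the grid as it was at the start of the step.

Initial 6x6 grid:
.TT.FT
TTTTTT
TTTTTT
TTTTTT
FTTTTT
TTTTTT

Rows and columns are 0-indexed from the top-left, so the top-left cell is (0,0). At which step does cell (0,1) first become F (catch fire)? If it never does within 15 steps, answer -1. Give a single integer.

Step 1: cell (0,1)='T' (+5 fires, +2 burnt)
Step 2: cell (0,1)='T' (+7 fires, +5 burnt)
Step 3: cell (0,1)='T' (+9 fires, +7 burnt)
Step 4: cell (0,1)='T' (+7 fires, +9 burnt)
Step 5: cell (0,1)='F' (+3 fires, +7 burnt)
  -> target ignites at step 5
Step 6: cell (0,1)='.' (+1 fires, +3 burnt)
Step 7: cell (0,1)='.' (+0 fires, +1 burnt)
  fire out at step 7

5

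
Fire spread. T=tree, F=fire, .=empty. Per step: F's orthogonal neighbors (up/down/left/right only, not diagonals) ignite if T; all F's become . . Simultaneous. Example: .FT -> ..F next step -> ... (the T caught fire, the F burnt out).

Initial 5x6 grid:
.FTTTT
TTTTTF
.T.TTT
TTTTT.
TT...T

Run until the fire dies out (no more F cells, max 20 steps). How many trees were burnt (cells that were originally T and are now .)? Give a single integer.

Answer: 20

Derivation:
Step 1: +5 fires, +2 burnt (F count now 5)
Step 2: +7 fires, +5 burnt (F count now 7)
Step 3: +3 fires, +7 burnt (F count now 3)
Step 4: +4 fires, +3 burnt (F count now 4)
Step 5: +1 fires, +4 burnt (F count now 1)
Step 6: +0 fires, +1 burnt (F count now 0)
Fire out after step 6
Initially T: 21, now '.': 29
Total burnt (originally-T cells now '.'): 20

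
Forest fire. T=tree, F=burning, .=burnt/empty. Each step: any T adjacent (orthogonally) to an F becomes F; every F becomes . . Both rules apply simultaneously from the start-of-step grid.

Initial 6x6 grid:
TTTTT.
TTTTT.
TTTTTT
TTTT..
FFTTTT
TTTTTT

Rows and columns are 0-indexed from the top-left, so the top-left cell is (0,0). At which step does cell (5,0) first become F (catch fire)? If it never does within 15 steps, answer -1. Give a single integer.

Step 1: cell (5,0)='F' (+5 fires, +2 burnt)
  -> target ignites at step 1
Step 2: cell (5,0)='.' (+5 fires, +5 burnt)
Step 3: cell (5,0)='.' (+6 fires, +5 burnt)
Step 4: cell (5,0)='.' (+6 fires, +6 burnt)
Step 5: cell (5,0)='.' (+4 fires, +6 burnt)
Step 6: cell (5,0)='.' (+3 fires, +4 burnt)
Step 7: cell (5,0)='.' (+1 fires, +3 burnt)
Step 8: cell (5,0)='.' (+0 fires, +1 burnt)
  fire out at step 8

1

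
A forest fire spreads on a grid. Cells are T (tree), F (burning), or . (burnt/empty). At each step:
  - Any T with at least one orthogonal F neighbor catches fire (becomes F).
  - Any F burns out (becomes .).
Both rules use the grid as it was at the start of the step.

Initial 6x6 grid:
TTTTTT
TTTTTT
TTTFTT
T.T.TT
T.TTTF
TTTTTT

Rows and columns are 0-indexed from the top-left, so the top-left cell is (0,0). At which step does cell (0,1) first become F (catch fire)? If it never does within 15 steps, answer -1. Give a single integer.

Step 1: cell (0,1)='T' (+6 fires, +2 burnt)
Step 2: cell (0,1)='T' (+9 fires, +6 burnt)
Step 3: cell (0,1)='T' (+7 fires, +9 burnt)
Step 4: cell (0,1)='F' (+5 fires, +7 burnt)
  -> target ignites at step 4
Step 5: cell (0,1)='.' (+3 fires, +5 burnt)
Step 6: cell (0,1)='.' (+1 fires, +3 burnt)
Step 7: cell (0,1)='.' (+0 fires, +1 burnt)
  fire out at step 7

4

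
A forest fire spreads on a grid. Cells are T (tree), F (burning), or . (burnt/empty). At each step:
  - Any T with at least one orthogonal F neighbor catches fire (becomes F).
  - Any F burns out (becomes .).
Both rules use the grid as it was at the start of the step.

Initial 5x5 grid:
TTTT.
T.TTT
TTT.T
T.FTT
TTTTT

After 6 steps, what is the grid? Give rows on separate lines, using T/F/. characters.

Step 1: 3 trees catch fire, 1 burn out
  TTTT.
  T.TTT
  TTF.T
  T..FT
  TTFTT
Step 2: 5 trees catch fire, 3 burn out
  TTTT.
  T.FTT
  TF..T
  T...F
  TF.FT
Step 3: 6 trees catch fire, 5 burn out
  TTFT.
  T..FT
  F...F
  T....
  F...F
Step 4: 5 trees catch fire, 6 burn out
  TF.F.
  F...F
  .....
  F....
  .....
Step 5: 1 trees catch fire, 5 burn out
  F....
  .....
  .....
  .....
  .....
Step 6: 0 trees catch fire, 1 burn out
  .....
  .....
  .....
  .....
  .....

.....
.....
.....
.....
.....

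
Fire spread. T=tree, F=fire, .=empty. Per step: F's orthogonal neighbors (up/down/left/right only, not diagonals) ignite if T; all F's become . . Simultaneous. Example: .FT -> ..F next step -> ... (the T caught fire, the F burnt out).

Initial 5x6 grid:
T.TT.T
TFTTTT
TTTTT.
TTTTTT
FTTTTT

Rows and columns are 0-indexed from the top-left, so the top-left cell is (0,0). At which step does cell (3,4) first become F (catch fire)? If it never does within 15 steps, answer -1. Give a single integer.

Step 1: cell (3,4)='T' (+5 fires, +2 burnt)
Step 2: cell (3,4)='T' (+7 fires, +5 burnt)
Step 3: cell (3,4)='T' (+5 fires, +7 burnt)
Step 4: cell (3,4)='T' (+4 fires, +5 burnt)
Step 5: cell (3,4)='F' (+3 fires, +4 burnt)
  -> target ignites at step 5
Step 6: cell (3,4)='.' (+1 fires, +3 burnt)
Step 7: cell (3,4)='.' (+0 fires, +1 burnt)
  fire out at step 7

5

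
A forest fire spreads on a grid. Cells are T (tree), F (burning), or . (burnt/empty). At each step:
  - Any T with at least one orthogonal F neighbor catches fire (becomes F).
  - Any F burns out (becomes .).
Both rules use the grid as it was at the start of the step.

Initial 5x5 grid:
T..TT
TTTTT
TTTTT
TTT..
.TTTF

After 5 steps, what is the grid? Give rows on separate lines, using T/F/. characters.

Step 1: 1 trees catch fire, 1 burn out
  T..TT
  TTTTT
  TTTTT
  TTT..
  .TTF.
Step 2: 1 trees catch fire, 1 burn out
  T..TT
  TTTTT
  TTTTT
  TTT..
  .TF..
Step 3: 2 trees catch fire, 1 burn out
  T..TT
  TTTTT
  TTTTT
  TTF..
  .F...
Step 4: 2 trees catch fire, 2 burn out
  T..TT
  TTTTT
  TTFTT
  TF...
  .....
Step 5: 4 trees catch fire, 2 burn out
  T..TT
  TTFTT
  TF.FT
  F....
  .....

T..TT
TTFTT
TF.FT
F....
.....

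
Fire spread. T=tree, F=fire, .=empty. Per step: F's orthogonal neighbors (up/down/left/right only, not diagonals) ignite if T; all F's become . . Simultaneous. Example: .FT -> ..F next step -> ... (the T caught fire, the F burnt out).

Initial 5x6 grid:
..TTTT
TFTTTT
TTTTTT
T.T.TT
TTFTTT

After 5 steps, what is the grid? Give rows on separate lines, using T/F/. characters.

Step 1: 6 trees catch fire, 2 burn out
  ..TTTT
  F.FTTT
  TFTTTT
  T.F.TT
  TF.FTT
Step 2: 6 trees catch fire, 6 burn out
  ..FTTT
  ...FTT
  F.FTTT
  T...TT
  F...FT
Step 3: 6 trees catch fire, 6 burn out
  ...FTT
  ....FT
  ...FTT
  F...FT
  .....F
Step 4: 4 trees catch fire, 6 burn out
  ....FT
  .....F
  ....FT
  .....F
  ......
Step 5: 2 trees catch fire, 4 burn out
  .....F
  ......
  .....F
  ......
  ......

.....F
......
.....F
......
......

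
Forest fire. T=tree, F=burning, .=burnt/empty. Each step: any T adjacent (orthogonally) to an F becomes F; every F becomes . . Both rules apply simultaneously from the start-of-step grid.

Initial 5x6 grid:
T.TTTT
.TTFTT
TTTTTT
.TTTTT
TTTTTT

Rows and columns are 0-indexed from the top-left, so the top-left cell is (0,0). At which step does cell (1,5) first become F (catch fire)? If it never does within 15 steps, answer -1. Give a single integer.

Step 1: cell (1,5)='T' (+4 fires, +1 burnt)
Step 2: cell (1,5)='F' (+7 fires, +4 burnt)
  -> target ignites at step 2
Step 3: cell (1,5)='.' (+6 fires, +7 burnt)
Step 4: cell (1,5)='.' (+5 fires, +6 burnt)
Step 5: cell (1,5)='.' (+2 fires, +5 burnt)
Step 6: cell (1,5)='.' (+1 fires, +2 burnt)
Step 7: cell (1,5)='.' (+0 fires, +1 burnt)
  fire out at step 7

2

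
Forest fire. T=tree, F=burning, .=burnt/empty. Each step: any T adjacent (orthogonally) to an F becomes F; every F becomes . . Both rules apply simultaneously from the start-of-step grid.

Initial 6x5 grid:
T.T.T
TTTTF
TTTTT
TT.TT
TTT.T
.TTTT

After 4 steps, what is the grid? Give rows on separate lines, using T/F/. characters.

Step 1: 3 trees catch fire, 1 burn out
  T.T.F
  TTTF.
  TTTTF
  TT.TT
  TTT.T
  .TTTT
Step 2: 3 trees catch fire, 3 burn out
  T.T..
  TTF..
  TTTF.
  TT.TF
  TTT.T
  .TTTT
Step 3: 5 trees catch fire, 3 burn out
  T.F..
  TF...
  TTF..
  TT.F.
  TTT.F
  .TTTT
Step 4: 3 trees catch fire, 5 burn out
  T....
  F....
  TF...
  TT...
  TTT..
  .TTTF

T....
F....
TF...
TT...
TTT..
.TTTF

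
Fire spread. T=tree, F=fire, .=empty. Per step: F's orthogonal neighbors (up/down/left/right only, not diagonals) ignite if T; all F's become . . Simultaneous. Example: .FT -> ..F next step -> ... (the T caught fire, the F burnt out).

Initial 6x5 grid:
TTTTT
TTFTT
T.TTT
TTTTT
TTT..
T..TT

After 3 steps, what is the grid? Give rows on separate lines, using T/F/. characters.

Step 1: 4 trees catch fire, 1 burn out
  TTFTT
  TF.FT
  T.FTT
  TTTTT
  TTT..
  T..TT
Step 2: 6 trees catch fire, 4 burn out
  TF.FT
  F...F
  T..FT
  TTFTT
  TTT..
  T..TT
Step 3: 7 trees catch fire, 6 burn out
  F...F
  .....
  F...F
  TF.FT
  TTF..
  T..TT

F...F
.....
F...F
TF.FT
TTF..
T..TT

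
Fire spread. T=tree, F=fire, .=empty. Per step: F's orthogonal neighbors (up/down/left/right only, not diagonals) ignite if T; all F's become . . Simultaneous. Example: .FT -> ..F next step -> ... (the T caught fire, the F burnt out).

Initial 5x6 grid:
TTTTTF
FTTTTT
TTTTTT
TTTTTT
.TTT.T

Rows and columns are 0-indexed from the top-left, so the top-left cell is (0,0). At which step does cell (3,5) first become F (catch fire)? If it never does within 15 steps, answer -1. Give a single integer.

Step 1: cell (3,5)='T' (+5 fires, +2 burnt)
Step 2: cell (3,5)='T' (+7 fires, +5 burnt)
Step 3: cell (3,5)='F' (+6 fires, +7 burnt)
  -> target ignites at step 3
Step 4: cell (3,5)='.' (+5 fires, +6 burnt)
Step 5: cell (3,5)='.' (+2 fires, +5 burnt)
Step 6: cell (3,5)='.' (+1 fires, +2 burnt)
Step 7: cell (3,5)='.' (+0 fires, +1 burnt)
  fire out at step 7

3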